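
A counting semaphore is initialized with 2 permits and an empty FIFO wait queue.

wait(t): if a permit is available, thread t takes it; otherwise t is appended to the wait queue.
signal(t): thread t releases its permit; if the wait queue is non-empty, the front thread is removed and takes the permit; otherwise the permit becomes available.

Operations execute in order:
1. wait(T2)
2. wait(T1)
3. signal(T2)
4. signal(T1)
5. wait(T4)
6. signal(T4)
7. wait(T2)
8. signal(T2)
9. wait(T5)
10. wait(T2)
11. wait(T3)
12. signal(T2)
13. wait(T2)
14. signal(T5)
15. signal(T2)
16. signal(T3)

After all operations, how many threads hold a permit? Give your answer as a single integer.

Answer: 0

Derivation:
Step 1: wait(T2) -> count=1 queue=[] holders={T2}
Step 2: wait(T1) -> count=0 queue=[] holders={T1,T2}
Step 3: signal(T2) -> count=1 queue=[] holders={T1}
Step 4: signal(T1) -> count=2 queue=[] holders={none}
Step 5: wait(T4) -> count=1 queue=[] holders={T4}
Step 6: signal(T4) -> count=2 queue=[] holders={none}
Step 7: wait(T2) -> count=1 queue=[] holders={T2}
Step 8: signal(T2) -> count=2 queue=[] holders={none}
Step 9: wait(T5) -> count=1 queue=[] holders={T5}
Step 10: wait(T2) -> count=0 queue=[] holders={T2,T5}
Step 11: wait(T3) -> count=0 queue=[T3] holders={T2,T5}
Step 12: signal(T2) -> count=0 queue=[] holders={T3,T5}
Step 13: wait(T2) -> count=0 queue=[T2] holders={T3,T5}
Step 14: signal(T5) -> count=0 queue=[] holders={T2,T3}
Step 15: signal(T2) -> count=1 queue=[] holders={T3}
Step 16: signal(T3) -> count=2 queue=[] holders={none}
Final holders: {none} -> 0 thread(s)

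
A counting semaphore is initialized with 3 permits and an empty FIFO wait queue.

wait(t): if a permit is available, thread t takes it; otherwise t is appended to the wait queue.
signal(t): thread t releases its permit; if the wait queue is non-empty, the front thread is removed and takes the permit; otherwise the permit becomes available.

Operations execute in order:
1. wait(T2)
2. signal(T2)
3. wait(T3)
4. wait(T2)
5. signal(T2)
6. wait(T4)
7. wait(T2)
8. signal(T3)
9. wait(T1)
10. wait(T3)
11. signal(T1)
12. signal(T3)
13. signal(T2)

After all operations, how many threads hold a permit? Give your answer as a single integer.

Step 1: wait(T2) -> count=2 queue=[] holders={T2}
Step 2: signal(T2) -> count=3 queue=[] holders={none}
Step 3: wait(T3) -> count=2 queue=[] holders={T3}
Step 4: wait(T2) -> count=1 queue=[] holders={T2,T3}
Step 5: signal(T2) -> count=2 queue=[] holders={T3}
Step 6: wait(T4) -> count=1 queue=[] holders={T3,T4}
Step 7: wait(T2) -> count=0 queue=[] holders={T2,T3,T4}
Step 8: signal(T3) -> count=1 queue=[] holders={T2,T4}
Step 9: wait(T1) -> count=0 queue=[] holders={T1,T2,T4}
Step 10: wait(T3) -> count=0 queue=[T3] holders={T1,T2,T4}
Step 11: signal(T1) -> count=0 queue=[] holders={T2,T3,T4}
Step 12: signal(T3) -> count=1 queue=[] holders={T2,T4}
Step 13: signal(T2) -> count=2 queue=[] holders={T4}
Final holders: {T4} -> 1 thread(s)

Answer: 1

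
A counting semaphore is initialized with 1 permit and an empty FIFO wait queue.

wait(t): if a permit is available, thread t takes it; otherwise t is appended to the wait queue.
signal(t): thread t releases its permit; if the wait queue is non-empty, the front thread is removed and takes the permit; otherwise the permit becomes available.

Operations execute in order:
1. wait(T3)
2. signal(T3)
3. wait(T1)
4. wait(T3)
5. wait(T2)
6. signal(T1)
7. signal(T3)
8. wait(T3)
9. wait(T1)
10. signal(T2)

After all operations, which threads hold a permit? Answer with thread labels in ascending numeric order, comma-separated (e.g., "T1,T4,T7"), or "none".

Step 1: wait(T3) -> count=0 queue=[] holders={T3}
Step 2: signal(T3) -> count=1 queue=[] holders={none}
Step 3: wait(T1) -> count=0 queue=[] holders={T1}
Step 4: wait(T3) -> count=0 queue=[T3] holders={T1}
Step 5: wait(T2) -> count=0 queue=[T3,T2] holders={T1}
Step 6: signal(T1) -> count=0 queue=[T2] holders={T3}
Step 7: signal(T3) -> count=0 queue=[] holders={T2}
Step 8: wait(T3) -> count=0 queue=[T3] holders={T2}
Step 9: wait(T1) -> count=0 queue=[T3,T1] holders={T2}
Step 10: signal(T2) -> count=0 queue=[T1] holders={T3}
Final holders: T3

Answer: T3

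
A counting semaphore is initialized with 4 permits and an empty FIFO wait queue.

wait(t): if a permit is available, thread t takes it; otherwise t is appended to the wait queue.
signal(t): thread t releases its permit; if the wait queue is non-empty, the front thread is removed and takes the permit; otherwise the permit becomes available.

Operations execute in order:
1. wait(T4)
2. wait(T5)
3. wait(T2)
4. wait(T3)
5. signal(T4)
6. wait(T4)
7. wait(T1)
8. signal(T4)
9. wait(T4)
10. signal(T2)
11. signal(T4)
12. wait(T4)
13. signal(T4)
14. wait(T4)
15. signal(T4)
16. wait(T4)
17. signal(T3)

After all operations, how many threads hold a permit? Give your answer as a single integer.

Step 1: wait(T4) -> count=3 queue=[] holders={T4}
Step 2: wait(T5) -> count=2 queue=[] holders={T4,T5}
Step 3: wait(T2) -> count=1 queue=[] holders={T2,T4,T5}
Step 4: wait(T3) -> count=0 queue=[] holders={T2,T3,T4,T5}
Step 5: signal(T4) -> count=1 queue=[] holders={T2,T3,T5}
Step 6: wait(T4) -> count=0 queue=[] holders={T2,T3,T4,T5}
Step 7: wait(T1) -> count=0 queue=[T1] holders={T2,T3,T4,T5}
Step 8: signal(T4) -> count=0 queue=[] holders={T1,T2,T3,T5}
Step 9: wait(T4) -> count=0 queue=[T4] holders={T1,T2,T3,T5}
Step 10: signal(T2) -> count=0 queue=[] holders={T1,T3,T4,T5}
Step 11: signal(T4) -> count=1 queue=[] holders={T1,T3,T5}
Step 12: wait(T4) -> count=0 queue=[] holders={T1,T3,T4,T5}
Step 13: signal(T4) -> count=1 queue=[] holders={T1,T3,T5}
Step 14: wait(T4) -> count=0 queue=[] holders={T1,T3,T4,T5}
Step 15: signal(T4) -> count=1 queue=[] holders={T1,T3,T5}
Step 16: wait(T4) -> count=0 queue=[] holders={T1,T3,T4,T5}
Step 17: signal(T3) -> count=1 queue=[] holders={T1,T4,T5}
Final holders: {T1,T4,T5} -> 3 thread(s)

Answer: 3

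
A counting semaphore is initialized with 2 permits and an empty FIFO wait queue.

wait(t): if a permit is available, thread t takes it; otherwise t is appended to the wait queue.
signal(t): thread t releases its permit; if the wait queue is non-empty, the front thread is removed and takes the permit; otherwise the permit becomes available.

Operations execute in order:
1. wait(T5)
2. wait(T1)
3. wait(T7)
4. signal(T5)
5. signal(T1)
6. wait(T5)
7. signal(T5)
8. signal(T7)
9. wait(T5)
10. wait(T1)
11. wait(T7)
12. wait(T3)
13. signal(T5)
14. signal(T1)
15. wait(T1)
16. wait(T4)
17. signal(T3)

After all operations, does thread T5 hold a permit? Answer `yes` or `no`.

Answer: no

Derivation:
Step 1: wait(T5) -> count=1 queue=[] holders={T5}
Step 2: wait(T1) -> count=0 queue=[] holders={T1,T5}
Step 3: wait(T7) -> count=0 queue=[T7] holders={T1,T5}
Step 4: signal(T5) -> count=0 queue=[] holders={T1,T7}
Step 5: signal(T1) -> count=1 queue=[] holders={T7}
Step 6: wait(T5) -> count=0 queue=[] holders={T5,T7}
Step 7: signal(T5) -> count=1 queue=[] holders={T7}
Step 8: signal(T7) -> count=2 queue=[] holders={none}
Step 9: wait(T5) -> count=1 queue=[] holders={T5}
Step 10: wait(T1) -> count=0 queue=[] holders={T1,T5}
Step 11: wait(T7) -> count=0 queue=[T7] holders={T1,T5}
Step 12: wait(T3) -> count=0 queue=[T7,T3] holders={T1,T5}
Step 13: signal(T5) -> count=0 queue=[T3] holders={T1,T7}
Step 14: signal(T1) -> count=0 queue=[] holders={T3,T7}
Step 15: wait(T1) -> count=0 queue=[T1] holders={T3,T7}
Step 16: wait(T4) -> count=0 queue=[T1,T4] holders={T3,T7}
Step 17: signal(T3) -> count=0 queue=[T4] holders={T1,T7}
Final holders: {T1,T7} -> T5 not in holders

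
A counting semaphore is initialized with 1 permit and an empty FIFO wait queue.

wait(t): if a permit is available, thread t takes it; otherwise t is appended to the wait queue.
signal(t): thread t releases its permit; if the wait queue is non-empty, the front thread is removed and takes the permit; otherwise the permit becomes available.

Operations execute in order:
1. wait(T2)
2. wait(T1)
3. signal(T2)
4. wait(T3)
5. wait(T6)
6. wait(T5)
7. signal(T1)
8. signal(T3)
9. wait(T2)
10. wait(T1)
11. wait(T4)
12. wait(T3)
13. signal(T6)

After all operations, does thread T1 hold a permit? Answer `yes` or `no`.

Step 1: wait(T2) -> count=0 queue=[] holders={T2}
Step 2: wait(T1) -> count=0 queue=[T1] holders={T2}
Step 3: signal(T2) -> count=0 queue=[] holders={T1}
Step 4: wait(T3) -> count=0 queue=[T3] holders={T1}
Step 5: wait(T6) -> count=0 queue=[T3,T6] holders={T1}
Step 6: wait(T5) -> count=0 queue=[T3,T6,T5] holders={T1}
Step 7: signal(T1) -> count=0 queue=[T6,T5] holders={T3}
Step 8: signal(T3) -> count=0 queue=[T5] holders={T6}
Step 9: wait(T2) -> count=0 queue=[T5,T2] holders={T6}
Step 10: wait(T1) -> count=0 queue=[T5,T2,T1] holders={T6}
Step 11: wait(T4) -> count=0 queue=[T5,T2,T1,T4] holders={T6}
Step 12: wait(T3) -> count=0 queue=[T5,T2,T1,T4,T3] holders={T6}
Step 13: signal(T6) -> count=0 queue=[T2,T1,T4,T3] holders={T5}
Final holders: {T5} -> T1 not in holders

Answer: no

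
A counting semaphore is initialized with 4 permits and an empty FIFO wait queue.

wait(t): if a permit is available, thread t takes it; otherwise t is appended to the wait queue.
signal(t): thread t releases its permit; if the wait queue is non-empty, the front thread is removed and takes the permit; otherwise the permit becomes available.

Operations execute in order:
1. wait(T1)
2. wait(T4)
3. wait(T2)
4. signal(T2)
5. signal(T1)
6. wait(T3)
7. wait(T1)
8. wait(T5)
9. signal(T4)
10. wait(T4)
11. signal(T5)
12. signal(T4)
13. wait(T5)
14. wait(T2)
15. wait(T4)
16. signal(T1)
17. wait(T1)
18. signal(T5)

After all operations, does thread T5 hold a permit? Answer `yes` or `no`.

Step 1: wait(T1) -> count=3 queue=[] holders={T1}
Step 2: wait(T4) -> count=2 queue=[] holders={T1,T4}
Step 3: wait(T2) -> count=1 queue=[] holders={T1,T2,T4}
Step 4: signal(T2) -> count=2 queue=[] holders={T1,T4}
Step 5: signal(T1) -> count=3 queue=[] holders={T4}
Step 6: wait(T3) -> count=2 queue=[] holders={T3,T4}
Step 7: wait(T1) -> count=1 queue=[] holders={T1,T3,T4}
Step 8: wait(T5) -> count=0 queue=[] holders={T1,T3,T4,T5}
Step 9: signal(T4) -> count=1 queue=[] holders={T1,T3,T5}
Step 10: wait(T4) -> count=0 queue=[] holders={T1,T3,T4,T5}
Step 11: signal(T5) -> count=1 queue=[] holders={T1,T3,T4}
Step 12: signal(T4) -> count=2 queue=[] holders={T1,T3}
Step 13: wait(T5) -> count=1 queue=[] holders={T1,T3,T5}
Step 14: wait(T2) -> count=0 queue=[] holders={T1,T2,T3,T5}
Step 15: wait(T4) -> count=0 queue=[T4] holders={T1,T2,T3,T5}
Step 16: signal(T1) -> count=0 queue=[] holders={T2,T3,T4,T5}
Step 17: wait(T1) -> count=0 queue=[T1] holders={T2,T3,T4,T5}
Step 18: signal(T5) -> count=0 queue=[] holders={T1,T2,T3,T4}
Final holders: {T1,T2,T3,T4} -> T5 not in holders

Answer: no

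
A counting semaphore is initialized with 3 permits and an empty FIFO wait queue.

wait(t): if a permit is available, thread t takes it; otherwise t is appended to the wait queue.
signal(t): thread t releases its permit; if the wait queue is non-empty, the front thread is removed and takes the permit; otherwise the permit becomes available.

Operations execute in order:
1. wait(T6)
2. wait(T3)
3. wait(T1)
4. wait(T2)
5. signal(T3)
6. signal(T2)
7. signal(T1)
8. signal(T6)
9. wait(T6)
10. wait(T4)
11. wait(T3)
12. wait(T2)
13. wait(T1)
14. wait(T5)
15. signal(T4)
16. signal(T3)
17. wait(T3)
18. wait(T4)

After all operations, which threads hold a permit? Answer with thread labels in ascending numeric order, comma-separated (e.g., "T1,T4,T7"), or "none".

Answer: T1,T2,T6

Derivation:
Step 1: wait(T6) -> count=2 queue=[] holders={T6}
Step 2: wait(T3) -> count=1 queue=[] holders={T3,T6}
Step 3: wait(T1) -> count=0 queue=[] holders={T1,T3,T6}
Step 4: wait(T2) -> count=0 queue=[T2] holders={T1,T3,T6}
Step 5: signal(T3) -> count=0 queue=[] holders={T1,T2,T6}
Step 6: signal(T2) -> count=1 queue=[] holders={T1,T6}
Step 7: signal(T1) -> count=2 queue=[] holders={T6}
Step 8: signal(T6) -> count=3 queue=[] holders={none}
Step 9: wait(T6) -> count=2 queue=[] holders={T6}
Step 10: wait(T4) -> count=1 queue=[] holders={T4,T6}
Step 11: wait(T3) -> count=0 queue=[] holders={T3,T4,T6}
Step 12: wait(T2) -> count=0 queue=[T2] holders={T3,T4,T6}
Step 13: wait(T1) -> count=0 queue=[T2,T1] holders={T3,T4,T6}
Step 14: wait(T5) -> count=0 queue=[T2,T1,T5] holders={T3,T4,T6}
Step 15: signal(T4) -> count=0 queue=[T1,T5] holders={T2,T3,T6}
Step 16: signal(T3) -> count=0 queue=[T5] holders={T1,T2,T6}
Step 17: wait(T3) -> count=0 queue=[T5,T3] holders={T1,T2,T6}
Step 18: wait(T4) -> count=0 queue=[T5,T3,T4] holders={T1,T2,T6}
Final holders: T1,T2,T6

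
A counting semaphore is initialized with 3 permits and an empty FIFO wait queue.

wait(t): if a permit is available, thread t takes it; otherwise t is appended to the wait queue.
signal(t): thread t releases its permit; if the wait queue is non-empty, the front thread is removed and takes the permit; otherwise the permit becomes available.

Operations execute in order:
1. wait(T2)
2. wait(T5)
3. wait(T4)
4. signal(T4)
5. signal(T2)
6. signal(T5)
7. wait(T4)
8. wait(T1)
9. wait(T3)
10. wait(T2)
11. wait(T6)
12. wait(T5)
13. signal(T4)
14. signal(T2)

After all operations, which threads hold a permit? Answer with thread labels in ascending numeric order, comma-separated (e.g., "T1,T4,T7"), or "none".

Answer: T1,T3,T6

Derivation:
Step 1: wait(T2) -> count=2 queue=[] holders={T2}
Step 2: wait(T5) -> count=1 queue=[] holders={T2,T5}
Step 3: wait(T4) -> count=0 queue=[] holders={T2,T4,T5}
Step 4: signal(T4) -> count=1 queue=[] holders={T2,T5}
Step 5: signal(T2) -> count=2 queue=[] holders={T5}
Step 6: signal(T5) -> count=3 queue=[] holders={none}
Step 7: wait(T4) -> count=2 queue=[] holders={T4}
Step 8: wait(T1) -> count=1 queue=[] holders={T1,T4}
Step 9: wait(T3) -> count=0 queue=[] holders={T1,T3,T4}
Step 10: wait(T2) -> count=0 queue=[T2] holders={T1,T3,T4}
Step 11: wait(T6) -> count=0 queue=[T2,T6] holders={T1,T3,T4}
Step 12: wait(T5) -> count=0 queue=[T2,T6,T5] holders={T1,T3,T4}
Step 13: signal(T4) -> count=0 queue=[T6,T5] holders={T1,T2,T3}
Step 14: signal(T2) -> count=0 queue=[T5] holders={T1,T3,T6}
Final holders: T1,T3,T6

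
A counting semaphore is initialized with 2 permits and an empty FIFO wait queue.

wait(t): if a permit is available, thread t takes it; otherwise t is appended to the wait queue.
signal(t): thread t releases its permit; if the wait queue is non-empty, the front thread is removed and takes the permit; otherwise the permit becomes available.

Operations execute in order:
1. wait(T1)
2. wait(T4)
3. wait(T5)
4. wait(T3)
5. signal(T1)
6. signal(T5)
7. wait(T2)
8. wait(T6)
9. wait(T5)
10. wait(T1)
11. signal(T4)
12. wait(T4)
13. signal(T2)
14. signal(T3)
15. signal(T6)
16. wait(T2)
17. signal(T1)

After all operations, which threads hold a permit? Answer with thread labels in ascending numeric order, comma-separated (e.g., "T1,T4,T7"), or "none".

Answer: T4,T5

Derivation:
Step 1: wait(T1) -> count=1 queue=[] holders={T1}
Step 2: wait(T4) -> count=0 queue=[] holders={T1,T4}
Step 3: wait(T5) -> count=0 queue=[T5] holders={T1,T4}
Step 4: wait(T3) -> count=0 queue=[T5,T3] holders={T1,T4}
Step 5: signal(T1) -> count=0 queue=[T3] holders={T4,T5}
Step 6: signal(T5) -> count=0 queue=[] holders={T3,T4}
Step 7: wait(T2) -> count=0 queue=[T2] holders={T3,T4}
Step 8: wait(T6) -> count=0 queue=[T2,T6] holders={T3,T4}
Step 9: wait(T5) -> count=0 queue=[T2,T6,T5] holders={T3,T4}
Step 10: wait(T1) -> count=0 queue=[T2,T6,T5,T1] holders={T3,T4}
Step 11: signal(T4) -> count=0 queue=[T6,T5,T1] holders={T2,T3}
Step 12: wait(T4) -> count=0 queue=[T6,T5,T1,T4] holders={T2,T3}
Step 13: signal(T2) -> count=0 queue=[T5,T1,T4] holders={T3,T6}
Step 14: signal(T3) -> count=0 queue=[T1,T4] holders={T5,T6}
Step 15: signal(T6) -> count=0 queue=[T4] holders={T1,T5}
Step 16: wait(T2) -> count=0 queue=[T4,T2] holders={T1,T5}
Step 17: signal(T1) -> count=0 queue=[T2] holders={T4,T5}
Final holders: T4,T5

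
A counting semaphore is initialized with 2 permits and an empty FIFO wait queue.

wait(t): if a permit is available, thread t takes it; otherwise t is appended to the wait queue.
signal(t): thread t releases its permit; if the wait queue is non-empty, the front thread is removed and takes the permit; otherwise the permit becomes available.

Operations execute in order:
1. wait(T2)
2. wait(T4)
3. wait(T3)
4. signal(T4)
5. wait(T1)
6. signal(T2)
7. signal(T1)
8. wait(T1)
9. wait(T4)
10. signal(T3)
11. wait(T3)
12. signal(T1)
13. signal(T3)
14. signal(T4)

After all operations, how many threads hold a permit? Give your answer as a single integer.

Answer: 0

Derivation:
Step 1: wait(T2) -> count=1 queue=[] holders={T2}
Step 2: wait(T4) -> count=0 queue=[] holders={T2,T4}
Step 3: wait(T3) -> count=0 queue=[T3] holders={T2,T4}
Step 4: signal(T4) -> count=0 queue=[] holders={T2,T3}
Step 5: wait(T1) -> count=0 queue=[T1] holders={T2,T3}
Step 6: signal(T2) -> count=0 queue=[] holders={T1,T3}
Step 7: signal(T1) -> count=1 queue=[] holders={T3}
Step 8: wait(T1) -> count=0 queue=[] holders={T1,T3}
Step 9: wait(T4) -> count=0 queue=[T4] holders={T1,T3}
Step 10: signal(T3) -> count=0 queue=[] holders={T1,T4}
Step 11: wait(T3) -> count=0 queue=[T3] holders={T1,T4}
Step 12: signal(T1) -> count=0 queue=[] holders={T3,T4}
Step 13: signal(T3) -> count=1 queue=[] holders={T4}
Step 14: signal(T4) -> count=2 queue=[] holders={none}
Final holders: {none} -> 0 thread(s)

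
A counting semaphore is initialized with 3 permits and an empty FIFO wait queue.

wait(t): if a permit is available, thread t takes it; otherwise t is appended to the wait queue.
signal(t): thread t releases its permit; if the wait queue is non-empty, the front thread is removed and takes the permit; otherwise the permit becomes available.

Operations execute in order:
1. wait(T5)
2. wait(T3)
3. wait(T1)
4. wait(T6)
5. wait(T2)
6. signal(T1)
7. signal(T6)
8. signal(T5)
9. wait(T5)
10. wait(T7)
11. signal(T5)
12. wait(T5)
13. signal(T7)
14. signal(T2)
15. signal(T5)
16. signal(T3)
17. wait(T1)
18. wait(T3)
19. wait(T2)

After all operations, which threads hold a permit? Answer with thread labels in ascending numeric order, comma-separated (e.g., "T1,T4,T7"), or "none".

Step 1: wait(T5) -> count=2 queue=[] holders={T5}
Step 2: wait(T3) -> count=1 queue=[] holders={T3,T5}
Step 3: wait(T1) -> count=0 queue=[] holders={T1,T3,T5}
Step 4: wait(T6) -> count=0 queue=[T6] holders={T1,T3,T5}
Step 5: wait(T2) -> count=0 queue=[T6,T2] holders={T1,T3,T5}
Step 6: signal(T1) -> count=0 queue=[T2] holders={T3,T5,T6}
Step 7: signal(T6) -> count=0 queue=[] holders={T2,T3,T5}
Step 8: signal(T5) -> count=1 queue=[] holders={T2,T3}
Step 9: wait(T5) -> count=0 queue=[] holders={T2,T3,T5}
Step 10: wait(T7) -> count=0 queue=[T7] holders={T2,T3,T5}
Step 11: signal(T5) -> count=0 queue=[] holders={T2,T3,T7}
Step 12: wait(T5) -> count=0 queue=[T5] holders={T2,T3,T7}
Step 13: signal(T7) -> count=0 queue=[] holders={T2,T3,T5}
Step 14: signal(T2) -> count=1 queue=[] holders={T3,T5}
Step 15: signal(T5) -> count=2 queue=[] holders={T3}
Step 16: signal(T3) -> count=3 queue=[] holders={none}
Step 17: wait(T1) -> count=2 queue=[] holders={T1}
Step 18: wait(T3) -> count=1 queue=[] holders={T1,T3}
Step 19: wait(T2) -> count=0 queue=[] holders={T1,T2,T3}
Final holders: T1,T2,T3

Answer: T1,T2,T3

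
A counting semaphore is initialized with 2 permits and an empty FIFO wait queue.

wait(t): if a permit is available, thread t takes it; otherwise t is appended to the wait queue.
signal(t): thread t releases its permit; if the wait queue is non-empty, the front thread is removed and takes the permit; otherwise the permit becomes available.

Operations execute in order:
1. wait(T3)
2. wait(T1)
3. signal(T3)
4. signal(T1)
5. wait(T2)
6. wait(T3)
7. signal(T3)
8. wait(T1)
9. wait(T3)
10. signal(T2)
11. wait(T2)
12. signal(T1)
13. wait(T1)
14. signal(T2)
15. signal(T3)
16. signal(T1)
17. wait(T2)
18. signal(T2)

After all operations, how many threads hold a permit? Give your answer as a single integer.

Answer: 0

Derivation:
Step 1: wait(T3) -> count=1 queue=[] holders={T3}
Step 2: wait(T1) -> count=0 queue=[] holders={T1,T3}
Step 3: signal(T3) -> count=1 queue=[] holders={T1}
Step 4: signal(T1) -> count=2 queue=[] holders={none}
Step 5: wait(T2) -> count=1 queue=[] holders={T2}
Step 6: wait(T3) -> count=0 queue=[] holders={T2,T3}
Step 7: signal(T3) -> count=1 queue=[] holders={T2}
Step 8: wait(T1) -> count=0 queue=[] holders={T1,T2}
Step 9: wait(T3) -> count=0 queue=[T3] holders={T1,T2}
Step 10: signal(T2) -> count=0 queue=[] holders={T1,T3}
Step 11: wait(T2) -> count=0 queue=[T2] holders={T1,T3}
Step 12: signal(T1) -> count=0 queue=[] holders={T2,T3}
Step 13: wait(T1) -> count=0 queue=[T1] holders={T2,T3}
Step 14: signal(T2) -> count=0 queue=[] holders={T1,T3}
Step 15: signal(T3) -> count=1 queue=[] holders={T1}
Step 16: signal(T1) -> count=2 queue=[] holders={none}
Step 17: wait(T2) -> count=1 queue=[] holders={T2}
Step 18: signal(T2) -> count=2 queue=[] holders={none}
Final holders: {none} -> 0 thread(s)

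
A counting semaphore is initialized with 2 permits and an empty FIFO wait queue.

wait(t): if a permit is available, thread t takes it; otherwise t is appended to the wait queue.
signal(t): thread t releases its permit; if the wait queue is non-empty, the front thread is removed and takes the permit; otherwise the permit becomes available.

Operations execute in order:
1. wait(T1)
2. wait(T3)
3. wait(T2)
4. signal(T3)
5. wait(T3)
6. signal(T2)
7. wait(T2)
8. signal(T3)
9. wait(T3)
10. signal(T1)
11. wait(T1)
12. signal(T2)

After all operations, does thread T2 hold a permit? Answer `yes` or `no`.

Step 1: wait(T1) -> count=1 queue=[] holders={T1}
Step 2: wait(T3) -> count=0 queue=[] holders={T1,T3}
Step 3: wait(T2) -> count=0 queue=[T2] holders={T1,T3}
Step 4: signal(T3) -> count=0 queue=[] holders={T1,T2}
Step 5: wait(T3) -> count=0 queue=[T3] holders={T1,T2}
Step 6: signal(T2) -> count=0 queue=[] holders={T1,T3}
Step 7: wait(T2) -> count=0 queue=[T2] holders={T1,T3}
Step 8: signal(T3) -> count=0 queue=[] holders={T1,T2}
Step 9: wait(T3) -> count=0 queue=[T3] holders={T1,T2}
Step 10: signal(T1) -> count=0 queue=[] holders={T2,T3}
Step 11: wait(T1) -> count=0 queue=[T1] holders={T2,T3}
Step 12: signal(T2) -> count=0 queue=[] holders={T1,T3}
Final holders: {T1,T3} -> T2 not in holders

Answer: no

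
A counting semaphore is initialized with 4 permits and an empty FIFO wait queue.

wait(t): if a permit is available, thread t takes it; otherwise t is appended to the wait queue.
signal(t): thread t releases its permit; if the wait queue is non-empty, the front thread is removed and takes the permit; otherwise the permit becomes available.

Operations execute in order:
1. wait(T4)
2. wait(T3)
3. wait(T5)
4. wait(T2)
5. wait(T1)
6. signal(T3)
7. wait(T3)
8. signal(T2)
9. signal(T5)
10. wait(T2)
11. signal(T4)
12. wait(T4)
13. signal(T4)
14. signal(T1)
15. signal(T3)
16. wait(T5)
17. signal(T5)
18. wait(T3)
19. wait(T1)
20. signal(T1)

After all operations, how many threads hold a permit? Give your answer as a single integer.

Answer: 2

Derivation:
Step 1: wait(T4) -> count=3 queue=[] holders={T4}
Step 2: wait(T3) -> count=2 queue=[] holders={T3,T4}
Step 3: wait(T5) -> count=1 queue=[] holders={T3,T4,T5}
Step 4: wait(T2) -> count=0 queue=[] holders={T2,T3,T4,T5}
Step 5: wait(T1) -> count=0 queue=[T1] holders={T2,T3,T4,T5}
Step 6: signal(T3) -> count=0 queue=[] holders={T1,T2,T4,T5}
Step 7: wait(T3) -> count=0 queue=[T3] holders={T1,T2,T4,T5}
Step 8: signal(T2) -> count=0 queue=[] holders={T1,T3,T4,T5}
Step 9: signal(T5) -> count=1 queue=[] holders={T1,T3,T4}
Step 10: wait(T2) -> count=0 queue=[] holders={T1,T2,T3,T4}
Step 11: signal(T4) -> count=1 queue=[] holders={T1,T2,T3}
Step 12: wait(T4) -> count=0 queue=[] holders={T1,T2,T3,T4}
Step 13: signal(T4) -> count=1 queue=[] holders={T1,T2,T3}
Step 14: signal(T1) -> count=2 queue=[] holders={T2,T3}
Step 15: signal(T3) -> count=3 queue=[] holders={T2}
Step 16: wait(T5) -> count=2 queue=[] holders={T2,T5}
Step 17: signal(T5) -> count=3 queue=[] holders={T2}
Step 18: wait(T3) -> count=2 queue=[] holders={T2,T3}
Step 19: wait(T1) -> count=1 queue=[] holders={T1,T2,T3}
Step 20: signal(T1) -> count=2 queue=[] holders={T2,T3}
Final holders: {T2,T3} -> 2 thread(s)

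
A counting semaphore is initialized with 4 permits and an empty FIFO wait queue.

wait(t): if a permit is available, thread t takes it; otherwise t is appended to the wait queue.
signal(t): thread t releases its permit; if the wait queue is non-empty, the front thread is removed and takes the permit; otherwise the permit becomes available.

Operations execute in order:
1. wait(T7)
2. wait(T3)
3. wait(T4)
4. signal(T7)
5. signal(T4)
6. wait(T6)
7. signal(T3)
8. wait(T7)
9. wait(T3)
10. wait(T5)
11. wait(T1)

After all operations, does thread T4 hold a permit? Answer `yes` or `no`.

Answer: no

Derivation:
Step 1: wait(T7) -> count=3 queue=[] holders={T7}
Step 2: wait(T3) -> count=2 queue=[] holders={T3,T7}
Step 3: wait(T4) -> count=1 queue=[] holders={T3,T4,T7}
Step 4: signal(T7) -> count=2 queue=[] holders={T3,T4}
Step 5: signal(T4) -> count=3 queue=[] holders={T3}
Step 6: wait(T6) -> count=2 queue=[] holders={T3,T6}
Step 7: signal(T3) -> count=3 queue=[] holders={T6}
Step 8: wait(T7) -> count=2 queue=[] holders={T6,T7}
Step 9: wait(T3) -> count=1 queue=[] holders={T3,T6,T7}
Step 10: wait(T5) -> count=0 queue=[] holders={T3,T5,T6,T7}
Step 11: wait(T1) -> count=0 queue=[T1] holders={T3,T5,T6,T7}
Final holders: {T3,T5,T6,T7} -> T4 not in holders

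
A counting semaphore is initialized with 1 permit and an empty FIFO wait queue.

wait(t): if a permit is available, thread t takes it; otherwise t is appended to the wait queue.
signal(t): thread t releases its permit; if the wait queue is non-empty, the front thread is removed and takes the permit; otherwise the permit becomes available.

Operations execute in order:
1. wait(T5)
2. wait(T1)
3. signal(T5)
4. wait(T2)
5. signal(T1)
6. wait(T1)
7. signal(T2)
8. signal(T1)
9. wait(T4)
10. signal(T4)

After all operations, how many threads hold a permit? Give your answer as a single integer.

Answer: 0

Derivation:
Step 1: wait(T5) -> count=0 queue=[] holders={T5}
Step 2: wait(T1) -> count=0 queue=[T1] holders={T5}
Step 3: signal(T5) -> count=0 queue=[] holders={T1}
Step 4: wait(T2) -> count=0 queue=[T2] holders={T1}
Step 5: signal(T1) -> count=0 queue=[] holders={T2}
Step 6: wait(T1) -> count=0 queue=[T1] holders={T2}
Step 7: signal(T2) -> count=0 queue=[] holders={T1}
Step 8: signal(T1) -> count=1 queue=[] holders={none}
Step 9: wait(T4) -> count=0 queue=[] holders={T4}
Step 10: signal(T4) -> count=1 queue=[] holders={none}
Final holders: {none} -> 0 thread(s)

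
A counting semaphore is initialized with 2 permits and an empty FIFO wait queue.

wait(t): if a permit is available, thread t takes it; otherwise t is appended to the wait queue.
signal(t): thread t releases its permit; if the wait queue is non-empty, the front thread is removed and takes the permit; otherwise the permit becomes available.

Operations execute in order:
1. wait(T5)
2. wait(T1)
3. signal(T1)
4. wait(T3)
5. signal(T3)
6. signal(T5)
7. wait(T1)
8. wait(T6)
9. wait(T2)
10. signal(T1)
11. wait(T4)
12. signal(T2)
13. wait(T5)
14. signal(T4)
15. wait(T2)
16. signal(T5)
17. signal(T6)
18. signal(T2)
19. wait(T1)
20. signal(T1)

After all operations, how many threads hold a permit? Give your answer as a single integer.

Step 1: wait(T5) -> count=1 queue=[] holders={T5}
Step 2: wait(T1) -> count=0 queue=[] holders={T1,T5}
Step 3: signal(T1) -> count=1 queue=[] holders={T5}
Step 4: wait(T3) -> count=0 queue=[] holders={T3,T5}
Step 5: signal(T3) -> count=1 queue=[] holders={T5}
Step 6: signal(T5) -> count=2 queue=[] holders={none}
Step 7: wait(T1) -> count=1 queue=[] holders={T1}
Step 8: wait(T6) -> count=0 queue=[] holders={T1,T6}
Step 9: wait(T2) -> count=0 queue=[T2] holders={T1,T6}
Step 10: signal(T1) -> count=0 queue=[] holders={T2,T6}
Step 11: wait(T4) -> count=0 queue=[T4] holders={T2,T6}
Step 12: signal(T2) -> count=0 queue=[] holders={T4,T6}
Step 13: wait(T5) -> count=0 queue=[T5] holders={T4,T6}
Step 14: signal(T4) -> count=0 queue=[] holders={T5,T6}
Step 15: wait(T2) -> count=0 queue=[T2] holders={T5,T6}
Step 16: signal(T5) -> count=0 queue=[] holders={T2,T6}
Step 17: signal(T6) -> count=1 queue=[] holders={T2}
Step 18: signal(T2) -> count=2 queue=[] holders={none}
Step 19: wait(T1) -> count=1 queue=[] holders={T1}
Step 20: signal(T1) -> count=2 queue=[] holders={none}
Final holders: {none} -> 0 thread(s)

Answer: 0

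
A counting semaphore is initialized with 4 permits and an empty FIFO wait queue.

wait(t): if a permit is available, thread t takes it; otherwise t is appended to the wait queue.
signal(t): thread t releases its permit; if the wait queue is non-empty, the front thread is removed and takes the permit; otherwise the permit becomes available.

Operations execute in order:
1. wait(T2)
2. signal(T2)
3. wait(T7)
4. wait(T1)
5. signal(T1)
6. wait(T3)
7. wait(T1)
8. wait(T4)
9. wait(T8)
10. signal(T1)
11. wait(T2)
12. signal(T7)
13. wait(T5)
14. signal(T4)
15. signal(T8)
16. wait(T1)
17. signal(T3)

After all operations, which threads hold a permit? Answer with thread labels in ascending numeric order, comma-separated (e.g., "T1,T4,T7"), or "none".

Step 1: wait(T2) -> count=3 queue=[] holders={T2}
Step 2: signal(T2) -> count=4 queue=[] holders={none}
Step 3: wait(T7) -> count=3 queue=[] holders={T7}
Step 4: wait(T1) -> count=2 queue=[] holders={T1,T7}
Step 5: signal(T1) -> count=3 queue=[] holders={T7}
Step 6: wait(T3) -> count=2 queue=[] holders={T3,T7}
Step 7: wait(T1) -> count=1 queue=[] holders={T1,T3,T7}
Step 8: wait(T4) -> count=0 queue=[] holders={T1,T3,T4,T7}
Step 9: wait(T8) -> count=0 queue=[T8] holders={T1,T3,T4,T7}
Step 10: signal(T1) -> count=0 queue=[] holders={T3,T4,T7,T8}
Step 11: wait(T2) -> count=0 queue=[T2] holders={T3,T4,T7,T8}
Step 12: signal(T7) -> count=0 queue=[] holders={T2,T3,T4,T8}
Step 13: wait(T5) -> count=0 queue=[T5] holders={T2,T3,T4,T8}
Step 14: signal(T4) -> count=0 queue=[] holders={T2,T3,T5,T8}
Step 15: signal(T8) -> count=1 queue=[] holders={T2,T3,T5}
Step 16: wait(T1) -> count=0 queue=[] holders={T1,T2,T3,T5}
Step 17: signal(T3) -> count=1 queue=[] holders={T1,T2,T5}
Final holders: T1,T2,T5

Answer: T1,T2,T5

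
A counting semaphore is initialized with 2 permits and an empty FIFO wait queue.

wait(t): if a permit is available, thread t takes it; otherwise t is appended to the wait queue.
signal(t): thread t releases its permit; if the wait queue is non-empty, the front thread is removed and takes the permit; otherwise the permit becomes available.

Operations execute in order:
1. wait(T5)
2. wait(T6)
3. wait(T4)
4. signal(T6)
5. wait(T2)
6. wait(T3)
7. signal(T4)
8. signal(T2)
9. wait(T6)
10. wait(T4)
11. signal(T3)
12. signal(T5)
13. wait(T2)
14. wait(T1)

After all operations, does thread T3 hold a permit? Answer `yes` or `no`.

Step 1: wait(T5) -> count=1 queue=[] holders={T5}
Step 2: wait(T6) -> count=0 queue=[] holders={T5,T6}
Step 3: wait(T4) -> count=0 queue=[T4] holders={T5,T6}
Step 4: signal(T6) -> count=0 queue=[] holders={T4,T5}
Step 5: wait(T2) -> count=0 queue=[T2] holders={T4,T5}
Step 6: wait(T3) -> count=0 queue=[T2,T3] holders={T4,T5}
Step 7: signal(T4) -> count=0 queue=[T3] holders={T2,T5}
Step 8: signal(T2) -> count=0 queue=[] holders={T3,T5}
Step 9: wait(T6) -> count=0 queue=[T6] holders={T3,T5}
Step 10: wait(T4) -> count=0 queue=[T6,T4] holders={T3,T5}
Step 11: signal(T3) -> count=0 queue=[T4] holders={T5,T6}
Step 12: signal(T5) -> count=0 queue=[] holders={T4,T6}
Step 13: wait(T2) -> count=0 queue=[T2] holders={T4,T6}
Step 14: wait(T1) -> count=0 queue=[T2,T1] holders={T4,T6}
Final holders: {T4,T6} -> T3 not in holders

Answer: no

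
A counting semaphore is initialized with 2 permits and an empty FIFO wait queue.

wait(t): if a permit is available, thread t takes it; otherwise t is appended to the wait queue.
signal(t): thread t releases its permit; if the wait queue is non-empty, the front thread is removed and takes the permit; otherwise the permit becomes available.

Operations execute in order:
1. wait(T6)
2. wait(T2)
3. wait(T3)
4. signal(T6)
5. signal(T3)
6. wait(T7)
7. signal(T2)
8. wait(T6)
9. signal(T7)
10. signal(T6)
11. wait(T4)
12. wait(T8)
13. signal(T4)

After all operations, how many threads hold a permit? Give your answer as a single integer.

Answer: 1

Derivation:
Step 1: wait(T6) -> count=1 queue=[] holders={T6}
Step 2: wait(T2) -> count=0 queue=[] holders={T2,T6}
Step 3: wait(T3) -> count=0 queue=[T3] holders={T2,T6}
Step 4: signal(T6) -> count=0 queue=[] holders={T2,T3}
Step 5: signal(T3) -> count=1 queue=[] holders={T2}
Step 6: wait(T7) -> count=0 queue=[] holders={T2,T7}
Step 7: signal(T2) -> count=1 queue=[] holders={T7}
Step 8: wait(T6) -> count=0 queue=[] holders={T6,T7}
Step 9: signal(T7) -> count=1 queue=[] holders={T6}
Step 10: signal(T6) -> count=2 queue=[] holders={none}
Step 11: wait(T4) -> count=1 queue=[] holders={T4}
Step 12: wait(T8) -> count=0 queue=[] holders={T4,T8}
Step 13: signal(T4) -> count=1 queue=[] holders={T8}
Final holders: {T8} -> 1 thread(s)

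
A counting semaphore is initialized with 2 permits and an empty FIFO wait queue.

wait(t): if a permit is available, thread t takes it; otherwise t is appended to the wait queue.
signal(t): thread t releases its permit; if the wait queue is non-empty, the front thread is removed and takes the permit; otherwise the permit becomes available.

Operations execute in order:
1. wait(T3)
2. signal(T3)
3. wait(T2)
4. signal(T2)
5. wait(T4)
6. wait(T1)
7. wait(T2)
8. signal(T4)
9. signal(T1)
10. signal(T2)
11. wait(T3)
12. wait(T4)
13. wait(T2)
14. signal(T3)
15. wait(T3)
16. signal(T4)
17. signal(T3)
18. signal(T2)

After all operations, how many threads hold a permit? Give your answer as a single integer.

Answer: 0

Derivation:
Step 1: wait(T3) -> count=1 queue=[] holders={T3}
Step 2: signal(T3) -> count=2 queue=[] holders={none}
Step 3: wait(T2) -> count=1 queue=[] holders={T2}
Step 4: signal(T2) -> count=2 queue=[] holders={none}
Step 5: wait(T4) -> count=1 queue=[] holders={T4}
Step 6: wait(T1) -> count=0 queue=[] holders={T1,T4}
Step 7: wait(T2) -> count=0 queue=[T2] holders={T1,T4}
Step 8: signal(T4) -> count=0 queue=[] holders={T1,T2}
Step 9: signal(T1) -> count=1 queue=[] holders={T2}
Step 10: signal(T2) -> count=2 queue=[] holders={none}
Step 11: wait(T3) -> count=1 queue=[] holders={T3}
Step 12: wait(T4) -> count=0 queue=[] holders={T3,T4}
Step 13: wait(T2) -> count=0 queue=[T2] holders={T3,T4}
Step 14: signal(T3) -> count=0 queue=[] holders={T2,T4}
Step 15: wait(T3) -> count=0 queue=[T3] holders={T2,T4}
Step 16: signal(T4) -> count=0 queue=[] holders={T2,T3}
Step 17: signal(T3) -> count=1 queue=[] holders={T2}
Step 18: signal(T2) -> count=2 queue=[] holders={none}
Final holders: {none} -> 0 thread(s)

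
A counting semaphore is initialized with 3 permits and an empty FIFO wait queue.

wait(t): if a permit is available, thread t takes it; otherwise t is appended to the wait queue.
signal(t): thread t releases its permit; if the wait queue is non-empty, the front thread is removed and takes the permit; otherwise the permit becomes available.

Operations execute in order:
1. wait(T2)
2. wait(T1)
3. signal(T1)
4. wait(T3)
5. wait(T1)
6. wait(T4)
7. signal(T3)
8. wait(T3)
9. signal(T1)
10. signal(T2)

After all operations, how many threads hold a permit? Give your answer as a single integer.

Answer: 2

Derivation:
Step 1: wait(T2) -> count=2 queue=[] holders={T2}
Step 2: wait(T1) -> count=1 queue=[] holders={T1,T2}
Step 3: signal(T1) -> count=2 queue=[] holders={T2}
Step 4: wait(T3) -> count=1 queue=[] holders={T2,T3}
Step 5: wait(T1) -> count=0 queue=[] holders={T1,T2,T3}
Step 6: wait(T4) -> count=0 queue=[T4] holders={T1,T2,T3}
Step 7: signal(T3) -> count=0 queue=[] holders={T1,T2,T4}
Step 8: wait(T3) -> count=0 queue=[T3] holders={T1,T2,T4}
Step 9: signal(T1) -> count=0 queue=[] holders={T2,T3,T4}
Step 10: signal(T2) -> count=1 queue=[] holders={T3,T4}
Final holders: {T3,T4} -> 2 thread(s)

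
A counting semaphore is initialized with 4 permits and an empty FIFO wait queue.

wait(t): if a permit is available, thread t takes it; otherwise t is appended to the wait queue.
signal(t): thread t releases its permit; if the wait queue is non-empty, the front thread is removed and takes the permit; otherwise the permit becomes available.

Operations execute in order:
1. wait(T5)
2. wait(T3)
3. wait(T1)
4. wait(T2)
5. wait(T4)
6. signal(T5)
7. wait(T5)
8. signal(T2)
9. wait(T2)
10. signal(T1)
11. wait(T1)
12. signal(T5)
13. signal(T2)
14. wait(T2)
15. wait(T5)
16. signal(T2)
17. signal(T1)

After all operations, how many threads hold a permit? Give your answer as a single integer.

Answer: 3

Derivation:
Step 1: wait(T5) -> count=3 queue=[] holders={T5}
Step 2: wait(T3) -> count=2 queue=[] holders={T3,T5}
Step 3: wait(T1) -> count=1 queue=[] holders={T1,T3,T5}
Step 4: wait(T2) -> count=0 queue=[] holders={T1,T2,T3,T5}
Step 5: wait(T4) -> count=0 queue=[T4] holders={T1,T2,T3,T5}
Step 6: signal(T5) -> count=0 queue=[] holders={T1,T2,T3,T4}
Step 7: wait(T5) -> count=0 queue=[T5] holders={T1,T2,T3,T4}
Step 8: signal(T2) -> count=0 queue=[] holders={T1,T3,T4,T5}
Step 9: wait(T2) -> count=0 queue=[T2] holders={T1,T3,T4,T5}
Step 10: signal(T1) -> count=0 queue=[] holders={T2,T3,T4,T5}
Step 11: wait(T1) -> count=0 queue=[T1] holders={T2,T3,T4,T5}
Step 12: signal(T5) -> count=0 queue=[] holders={T1,T2,T3,T4}
Step 13: signal(T2) -> count=1 queue=[] holders={T1,T3,T4}
Step 14: wait(T2) -> count=0 queue=[] holders={T1,T2,T3,T4}
Step 15: wait(T5) -> count=0 queue=[T5] holders={T1,T2,T3,T4}
Step 16: signal(T2) -> count=0 queue=[] holders={T1,T3,T4,T5}
Step 17: signal(T1) -> count=1 queue=[] holders={T3,T4,T5}
Final holders: {T3,T4,T5} -> 3 thread(s)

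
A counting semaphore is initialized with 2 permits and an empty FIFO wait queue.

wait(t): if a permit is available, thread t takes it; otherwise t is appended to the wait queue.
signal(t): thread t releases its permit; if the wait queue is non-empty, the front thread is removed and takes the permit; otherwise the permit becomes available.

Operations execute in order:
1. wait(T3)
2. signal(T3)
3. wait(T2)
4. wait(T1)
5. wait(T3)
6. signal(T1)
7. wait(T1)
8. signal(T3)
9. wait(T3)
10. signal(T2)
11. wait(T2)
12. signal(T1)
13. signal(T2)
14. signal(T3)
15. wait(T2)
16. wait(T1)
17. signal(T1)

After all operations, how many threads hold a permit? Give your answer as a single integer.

Step 1: wait(T3) -> count=1 queue=[] holders={T3}
Step 2: signal(T3) -> count=2 queue=[] holders={none}
Step 3: wait(T2) -> count=1 queue=[] holders={T2}
Step 4: wait(T1) -> count=0 queue=[] holders={T1,T2}
Step 5: wait(T3) -> count=0 queue=[T3] holders={T1,T2}
Step 6: signal(T1) -> count=0 queue=[] holders={T2,T3}
Step 7: wait(T1) -> count=0 queue=[T1] holders={T2,T3}
Step 8: signal(T3) -> count=0 queue=[] holders={T1,T2}
Step 9: wait(T3) -> count=0 queue=[T3] holders={T1,T2}
Step 10: signal(T2) -> count=0 queue=[] holders={T1,T3}
Step 11: wait(T2) -> count=0 queue=[T2] holders={T1,T3}
Step 12: signal(T1) -> count=0 queue=[] holders={T2,T3}
Step 13: signal(T2) -> count=1 queue=[] holders={T3}
Step 14: signal(T3) -> count=2 queue=[] holders={none}
Step 15: wait(T2) -> count=1 queue=[] holders={T2}
Step 16: wait(T1) -> count=0 queue=[] holders={T1,T2}
Step 17: signal(T1) -> count=1 queue=[] holders={T2}
Final holders: {T2} -> 1 thread(s)

Answer: 1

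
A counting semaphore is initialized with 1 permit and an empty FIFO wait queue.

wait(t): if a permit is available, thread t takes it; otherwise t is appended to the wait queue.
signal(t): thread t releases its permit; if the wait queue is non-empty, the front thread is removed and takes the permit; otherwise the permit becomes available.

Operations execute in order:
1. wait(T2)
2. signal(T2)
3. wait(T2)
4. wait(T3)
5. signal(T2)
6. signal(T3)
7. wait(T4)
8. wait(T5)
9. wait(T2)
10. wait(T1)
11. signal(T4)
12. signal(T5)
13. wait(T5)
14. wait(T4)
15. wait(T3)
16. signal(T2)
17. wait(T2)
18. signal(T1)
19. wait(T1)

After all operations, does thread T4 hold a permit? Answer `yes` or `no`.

Answer: no

Derivation:
Step 1: wait(T2) -> count=0 queue=[] holders={T2}
Step 2: signal(T2) -> count=1 queue=[] holders={none}
Step 3: wait(T2) -> count=0 queue=[] holders={T2}
Step 4: wait(T3) -> count=0 queue=[T3] holders={T2}
Step 5: signal(T2) -> count=0 queue=[] holders={T3}
Step 6: signal(T3) -> count=1 queue=[] holders={none}
Step 7: wait(T4) -> count=0 queue=[] holders={T4}
Step 8: wait(T5) -> count=0 queue=[T5] holders={T4}
Step 9: wait(T2) -> count=0 queue=[T5,T2] holders={T4}
Step 10: wait(T1) -> count=0 queue=[T5,T2,T1] holders={T4}
Step 11: signal(T4) -> count=0 queue=[T2,T1] holders={T5}
Step 12: signal(T5) -> count=0 queue=[T1] holders={T2}
Step 13: wait(T5) -> count=0 queue=[T1,T5] holders={T2}
Step 14: wait(T4) -> count=0 queue=[T1,T5,T4] holders={T2}
Step 15: wait(T3) -> count=0 queue=[T1,T5,T4,T3] holders={T2}
Step 16: signal(T2) -> count=0 queue=[T5,T4,T3] holders={T1}
Step 17: wait(T2) -> count=0 queue=[T5,T4,T3,T2] holders={T1}
Step 18: signal(T1) -> count=0 queue=[T4,T3,T2] holders={T5}
Step 19: wait(T1) -> count=0 queue=[T4,T3,T2,T1] holders={T5}
Final holders: {T5} -> T4 not in holders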